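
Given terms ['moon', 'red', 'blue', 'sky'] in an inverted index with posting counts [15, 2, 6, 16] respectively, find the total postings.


Summing posting list sizes:
'moon': 15 postings
'red': 2 postings
'blue': 6 postings
'sky': 16 postings
Total = 15 + 2 + 6 + 16 = 39

39


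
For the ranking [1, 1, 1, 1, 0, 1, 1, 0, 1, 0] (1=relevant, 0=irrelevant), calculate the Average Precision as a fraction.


Computing P@k for each relevant position:
Position 1: relevant, P@1 = 1/1 = 1
Position 2: relevant, P@2 = 2/2 = 1
Position 3: relevant, P@3 = 3/3 = 1
Position 4: relevant, P@4 = 4/4 = 1
Position 5: not relevant
Position 6: relevant, P@6 = 5/6 = 5/6
Position 7: relevant, P@7 = 6/7 = 6/7
Position 8: not relevant
Position 9: relevant, P@9 = 7/9 = 7/9
Position 10: not relevant
Sum of P@k = 1 + 1 + 1 + 1 + 5/6 + 6/7 + 7/9 = 815/126
AP = 815/126 / 7 = 815/882

815/882


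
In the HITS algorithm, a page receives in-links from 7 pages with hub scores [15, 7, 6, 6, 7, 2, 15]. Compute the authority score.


Authority = sum of hub scores of in-linkers
In-link 1: hub score = 15
In-link 2: hub score = 7
In-link 3: hub score = 6
In-link 4: hub score = 6
In-link 5: hub score = 7
In-link 6: hub score = 2
In-link 7: hub score = 15
Authority = 15 + 7 + 6 + 6 + 7 + 2 + 15 = 58

58


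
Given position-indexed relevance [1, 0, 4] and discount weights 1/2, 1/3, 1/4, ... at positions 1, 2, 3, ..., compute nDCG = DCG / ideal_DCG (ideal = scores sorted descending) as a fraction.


Position discount weights w_i = 1/(i+1) for i=1..3:
Weights = [1/2, 1/3, 1/4]
Actual relevance: [1, 0, 4]
DCG = 1/2 + 0/3 + 4/4 = 3/2
Ideal relevance (sorted desc): [4, 1, 0]
Ideal DCG = 4/2 + 1/3 + 0/4 = 7/3
nDCG = DCG / ideal_DCG = 3/2 / 7/3 = 9/14

9/14


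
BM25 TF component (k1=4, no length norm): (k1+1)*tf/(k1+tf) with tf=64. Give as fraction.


BM25 TF component = (k1+1)*tf / (k1+tf)
k1 = 4, tf = 64
Numerator = (4+1)*64 = 320
Denominator = 4 + 64 = 68
= 320/68 = 80/17

80/17


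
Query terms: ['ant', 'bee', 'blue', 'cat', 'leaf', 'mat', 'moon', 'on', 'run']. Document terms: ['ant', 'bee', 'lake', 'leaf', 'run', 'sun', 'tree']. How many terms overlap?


Query terms: ['ant', 'bee', 'blue', 'cat', 'leaf', 'mat', 'moon', 'on', 'run']
Document terms: ['ant', 'bee', 'lake', 'leaf', 'run', 'sun', 'tree']
Common terms: ['ant', 'bee', 'leaf', 'run']
Overlap count = 4

4


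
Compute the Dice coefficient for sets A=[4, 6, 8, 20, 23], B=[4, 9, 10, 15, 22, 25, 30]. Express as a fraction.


A intersect B = [4]
|A intersect B| = 1
|A| = 5, |B| = 7
Dice = 2*1 / (5+7)
= 2 / 12 = 1/6

1/6


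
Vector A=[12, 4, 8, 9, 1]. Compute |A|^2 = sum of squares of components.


|A|^2 = sum of squared components
A[0]^2 = 12^2 = 144
A[1]^2 = 4^2 = 16
A[2]^2 = 8^2 = 64
A[3]^2 = 9^2 = 81
A[4]^2 = 1^2 = 1
Sum = 144 + 16 + 64 + 81 + 1 = 306

306


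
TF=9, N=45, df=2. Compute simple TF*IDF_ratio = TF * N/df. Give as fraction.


TF * (N/df)
= 9 * (45/2)
= 9 * 45/2
= 405/2

405/2


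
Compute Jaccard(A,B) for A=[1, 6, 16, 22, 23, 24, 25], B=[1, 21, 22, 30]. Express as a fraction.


A intersect B = [1, 22]
|A intersect B| = 2
A union B = [1, 6, 16, 21, 22, 23, 24, 25, 30]
|A union B| = 9
Jaccard = 2/9 = 2/9

2/9


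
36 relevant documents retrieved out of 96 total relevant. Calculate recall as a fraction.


Recall = retrieved_relevant / total_relevant
= 36 / 96
= 36 / (36 + 60)
= 3/8

3/8


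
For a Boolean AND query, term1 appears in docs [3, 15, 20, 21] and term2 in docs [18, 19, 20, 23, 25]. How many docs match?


Boolean AND: find intersection of posting lists
term1 docs: [3, 15, 20, 21]
term2 docs: [18, 19, 20, 23, 25]
Intersection: [20]
|intersection| = 1

1


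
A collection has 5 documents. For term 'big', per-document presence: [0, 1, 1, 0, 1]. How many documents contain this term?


Checking each document for 'big':
Doc 1: absent
Doc 2: present
Doc 3: present
Doc 4: absent
Doc 5: present
df = sum of presences = 0 + 1 + 1 + 0 + 1 = 3

3


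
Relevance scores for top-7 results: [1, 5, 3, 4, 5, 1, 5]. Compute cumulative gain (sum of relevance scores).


Cumulative Gain = sum of relevance scores
Position 1: rel=1, running sum=1
Position 2: rel=5, running sum=6
Position 3: rel=3, running sum=9
Position 4: rel=4, running sum=13
Position 5: rel=5, running sum=18
Position 6: rel=1, running sum=19
Position 7: rel=5, running sum=24
CG = 24

24


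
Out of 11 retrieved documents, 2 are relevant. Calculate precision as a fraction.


Precision = relevant_retrieved / total_retrieved
= 2 / 11
= 2 / (2 + 9)
= 2/11

2/11


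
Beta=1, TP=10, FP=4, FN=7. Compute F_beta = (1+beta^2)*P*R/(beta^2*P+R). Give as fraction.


P = TP/(TP+FP) = 10/14 = 5/7
R = TP/(TP+FN) = 10/17 = 10/17
beta^2 = 1^2 = 1
(1 + beta^2) = 2
Numerator = (1+beta^2)*P*R = 100/119
Denominator = beta^2*P + R = 5/7 + 10/17 = 155/119
F_beta = 20/31

20/31


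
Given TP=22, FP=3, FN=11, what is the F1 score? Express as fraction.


F1 = 2 * P * R / (P + R)
P = TP/(TP+FP) = 22/25 = 22/25
R = TP/(TP+FN) = 22/33 = 2/3
2 * P * R = 2 * 22/25 * 2/3 = 88/75
P + R = 22/25 + 2/3 = 116/75
F1 = 88/75 / 116/75 = 22/29

22/29


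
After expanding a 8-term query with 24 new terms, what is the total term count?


Original terms: 8
Expansion terms: 24
Total = 8 + 24 = 32

32


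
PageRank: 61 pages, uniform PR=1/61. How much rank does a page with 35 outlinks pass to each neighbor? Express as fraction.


Initial PR = 1/61 = 1/61
Outlinks = 35
Contribution per link = PR / outlinks
= 1/61 / 35
= 1/2135

1/2135


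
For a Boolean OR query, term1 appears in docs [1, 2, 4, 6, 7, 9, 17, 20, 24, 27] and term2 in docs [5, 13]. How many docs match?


Boolean OR: find union of posting lists
term1 docs: [1, 2, 4, 6, 7, 9, 17, 20, 24, 27]
term2 docs: [5, 13]
Union: [1, 2, 4, 5, 6, 7, 9, 13, 17, 20, 24, 27]
|union| = 12

12


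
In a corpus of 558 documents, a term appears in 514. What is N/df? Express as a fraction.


IDF ratio = N / df
= 558 / 514
= 279/257

279/257


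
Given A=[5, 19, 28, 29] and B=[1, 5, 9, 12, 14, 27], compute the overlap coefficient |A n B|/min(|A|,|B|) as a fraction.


A intersect B = [5]
|A intersect B| = 1
min(|A|, |B|) = min(4, 6) = 4
Overlap = 1 / 4 = 1/4

1/4


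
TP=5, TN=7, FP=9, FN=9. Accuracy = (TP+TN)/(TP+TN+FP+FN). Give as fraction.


Accuracy = (TP + TN) / (TP + TN + FP + FN)
TP + TN = 5 + 7 = 12
Total = 5 + 7 + 9 + 9 = 30
Accuracy = 12 / 30 = 2/5

2/5


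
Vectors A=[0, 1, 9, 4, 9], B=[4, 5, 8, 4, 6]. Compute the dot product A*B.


Dot product = sum of element-wise products
A[0]*B[0] = 0*4 = 0
A[1]*B[1] = 1*5 = 5
A[2]*B[2] = 9*8 = 72
A[3]*B[3] = 4*4 = 16
A[4]*B[4] = 9*6 = 54
Sum = 0 + 5 + 72 + 16 + 54 = 147

147


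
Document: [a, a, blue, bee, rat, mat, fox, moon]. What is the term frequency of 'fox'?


Document has 8 words
Scanning for 'fox':
Found at positions: [6]
Count = 1

1


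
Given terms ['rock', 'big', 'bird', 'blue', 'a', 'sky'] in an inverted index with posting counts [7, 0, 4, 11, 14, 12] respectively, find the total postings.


Summing posting list sizes:
'rock': 7 postings
'big': 0 postings
'bird': 4 postings
'blue': 11 postings
'a': 14 postings
'sky': 12 postings
Total = 7 + 0 + 4 + 11 + 14 + 12 = 48

48


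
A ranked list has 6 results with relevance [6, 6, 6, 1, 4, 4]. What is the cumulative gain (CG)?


Cumulative Gain = sum of relevance scores
Position 1: rel=6, running sum=6
Position 2: rel=6, running sum=12
Position 3: rel=6, running sum=18
Position 4: rel=1, running sum=19
Position 5: rel=4, running sum=23
Position 6: rel=4, running sum=27
CG = 27

27


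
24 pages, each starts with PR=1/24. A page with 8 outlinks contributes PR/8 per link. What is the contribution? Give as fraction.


Initial PR = 1/24 = 1/24
Outlinks = 8
Contribution per link = PR / outlinks
= 1/24 / 8
= 1/192

1/192


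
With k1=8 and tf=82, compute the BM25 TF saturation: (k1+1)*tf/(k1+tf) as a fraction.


BM25 TF component = (k1+1)*tf / (k1+tf)
k1 = 8, tf = 82
Numerator = (8+1)*82 = 738
Denominator = 8 + 82 = 90
= 738/90 = 41/5

41/5


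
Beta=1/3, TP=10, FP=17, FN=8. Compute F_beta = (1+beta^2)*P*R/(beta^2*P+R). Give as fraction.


P = TP/(TP+FP) = 10/27 = 10/27
R = TP/(TP+FN) = 10/18 = 5/9
beta^2 = 1/3^2 = 1/9
(1 + beta^2) = 10/9
Numerator = (1+beta^2)*P*R = 500/2187
Denominator = beta^2*P + R = 10/243 + 5/9 = 145/243
F_beta = 100/261

100/261


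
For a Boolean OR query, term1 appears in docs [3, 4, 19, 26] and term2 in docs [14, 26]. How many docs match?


Boolean OR: find union of posting lists
term1 docs: [3, 4, 19, 26]
term2 docs: [14, 26]
Union: [3, 4, 14, 19, 26]
|union| = 5

5


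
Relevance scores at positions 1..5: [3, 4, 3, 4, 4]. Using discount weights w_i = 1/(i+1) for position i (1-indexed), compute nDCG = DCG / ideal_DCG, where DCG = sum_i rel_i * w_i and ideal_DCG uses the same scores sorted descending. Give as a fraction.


Position discount weights w_i = 1/(i+1) for i=1..5:
Weights = [1/2, 1/3, 1/4, 1/5, 1/6]
Actual relevance: [3, 4, 3, 4, 4]
DCG = 3/2 + 4/3 + 3/4 + 4/5 + 4/6 = 101/20
Ideal relevance (sorted desc): [4, 4, 4, 3, 3]
Ideal DCG = 4/2 + 4/3 + 4/4 + 3/5 + 3/6 = 163/30
nDCG = DCG / ideal_DCG = 101/20 / 163/30 = 303/326

303/326


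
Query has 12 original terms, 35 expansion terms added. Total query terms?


Original terms: 12
Expansion terms: 35
Total = 12 + 35 = 47

47


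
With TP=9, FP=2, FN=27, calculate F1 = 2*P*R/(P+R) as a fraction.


F1 = 2 * P * R / (P + R)
P = TP/(TP+FP) = 9/11 = 9/11
R = TP/(TP+FN) = 9/36 = 1/4
2 * P * R = 2 * 9/11 * 1/4 = 9/22
P + R = 9/11 + 1/4 = 47/44
F1 = 9/22 / 47/44 = 18/47

18/47


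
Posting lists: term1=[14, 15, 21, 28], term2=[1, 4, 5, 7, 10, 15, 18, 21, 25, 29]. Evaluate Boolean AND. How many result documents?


Boolean AND: find intersection of posting lists
term1 docs: [14, 15, 21, 28]
term2 docs: [1, 4, 5, 7, 10, 15, 18, 21, 25, 29]
Intersection: [15, 21]
|intersection| = 2

2


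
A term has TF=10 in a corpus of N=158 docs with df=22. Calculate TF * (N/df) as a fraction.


TF * (N/df)
= 10 * (158/22)
= 10 * 79/11
= 790/11

790/11


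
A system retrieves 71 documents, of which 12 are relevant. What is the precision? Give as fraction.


Precision = relevant_retrieved / total_retrieved
= 12 / 71
= 12 / (12 + 59)
= 12/71

12/71


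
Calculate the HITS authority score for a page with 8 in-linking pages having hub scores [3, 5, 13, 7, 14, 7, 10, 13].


Authority = sum of hub scores of in-linkers
In-link 1: hub score = 3
In-link 2: hub score = 5
In-link 3: hub score = 13
In-link 4: hub score = 7
In-link 5: hub score = 14
In-link 6: hub score = 7
In-link 7: hub score = 10
In-link 8: hub score = 13
Authority = 3 + 5 + 13 + 7 + 14 + 7 + 10 + 13 = 72

72


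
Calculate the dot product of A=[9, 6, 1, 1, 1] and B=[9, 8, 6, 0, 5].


Dot product = sum of element-wise products
A[0]*B[0] = 9*9 = 81
A[1]*B[1] = 6*8 = 48
A[2]*B[2] = 1*6 = 6
A[3]*B[3] = 1*0 = 0
A[4]*B[4] = 1*5 = 5
Sum = 81 + 48 + 6 + 0 + 5 = 140

140


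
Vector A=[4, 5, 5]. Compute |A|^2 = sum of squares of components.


|A|^2 = sum of squared components
A[0]^2 = 4^2 = 16
A[1]^2 = 5^2 = 25
A[2]^2 = 5^2 = 25
Sum = 16 + 25 + 25 = 66

66


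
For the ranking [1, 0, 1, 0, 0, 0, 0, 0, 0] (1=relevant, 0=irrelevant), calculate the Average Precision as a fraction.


Computing P@k for each relevant position:
Position 1: relevant, P@1 = 1/1 = 1
Position 2: not relevant
Position 3: relevant, P@3 = 2/3 = 2/3
Position 4: not relevant
Position 5: not relevant
Position 6: not relevant
Position 7: not relevant
Position 8: not relevant
Position 9: not relevant
Sum of P@k = 1 + 2/3 = 5/3
AP = 5/3 / 2 = 5/6

5/6


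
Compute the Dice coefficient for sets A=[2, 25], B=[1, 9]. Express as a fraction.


A intersect B = []
|A intersect B| = 0
|A| = 2, |B| = 2
Dice = 2*0 / (2+2)
= 0 / 4 = 0

0


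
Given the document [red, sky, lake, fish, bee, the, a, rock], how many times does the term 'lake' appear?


Document has 8 words
Scanning for 'lake':
Found at positions: [2]
Count = 1

1


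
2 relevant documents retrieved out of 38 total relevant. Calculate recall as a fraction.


Recall = retrieved_relevant / total_relevant
= 2 / 38
= 2 / (2 + 36)
= 1/19

1/19


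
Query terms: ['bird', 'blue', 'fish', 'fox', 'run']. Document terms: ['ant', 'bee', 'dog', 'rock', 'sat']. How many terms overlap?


Query terms: ['bird', 'blue', 'fish', 'fox', 'run']
Document terms: ['ant', 'bee', 'dog', 'rock', 'sat']
Common terms: []
Overlap count = 0

0


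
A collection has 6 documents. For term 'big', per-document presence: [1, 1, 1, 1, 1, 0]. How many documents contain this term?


Checking each document for 'big':
Doc 1: present
Doc 2: present
Doc 3: present
Doc 4: present
Doc 5: present
Doc 6: absent
df = sum of presences = 1 + 1 + 1 + 1 + 1 + 0 = 5

5


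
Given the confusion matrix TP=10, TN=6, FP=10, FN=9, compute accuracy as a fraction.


Accuracy = (TP + TN) / (TP + TN + FP + FN)
TP + TN = 10 + 6 = 16
Total = 10 + 6 + 10 + 9 = 35
Accuracy = 16 / 35 = 16/35

16/35


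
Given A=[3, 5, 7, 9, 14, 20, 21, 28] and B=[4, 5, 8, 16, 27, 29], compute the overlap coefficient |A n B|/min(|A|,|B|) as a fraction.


A intersect B = [5]
|A intersect B| = 1
min(|A|, |B|) = min(8, 6) = 6
Overlap = 1 / 6 = 1/6

1/6


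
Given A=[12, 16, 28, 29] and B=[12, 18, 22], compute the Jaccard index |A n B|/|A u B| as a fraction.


A intersect B = [12]
|A intersect B| = 1
A union B = [12, 16, 18, 22, 28, 29]
|A union B| = 6
Jaccard = 1/6 = 1/6

1/6


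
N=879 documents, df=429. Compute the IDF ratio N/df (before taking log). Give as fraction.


IDF ratio = N / df
= 879 / 429
= 293/143

293/143


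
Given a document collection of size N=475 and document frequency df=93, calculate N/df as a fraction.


IDF ratio = N / df
= 475 / 93
= 475/93

475/93


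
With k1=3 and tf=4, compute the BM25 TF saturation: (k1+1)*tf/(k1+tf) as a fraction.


BM25 TF component = (k1+1)*tf / (k1+tf)
k1 = 3, tf = 4
Numerator = (3+1)*4 = 16
Denominator = 3 + 4 = 7
= 16/7 = 16/7

16/7


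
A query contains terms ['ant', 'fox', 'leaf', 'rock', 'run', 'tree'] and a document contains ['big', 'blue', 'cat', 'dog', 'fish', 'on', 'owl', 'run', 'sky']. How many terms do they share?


Query terms: ['ant', 'fox', 'leaf', 'rock', 'run', 'tree']
Document terms: ['big', 'blue', 'cat', 'dog', 'fish', 'on', 'owl', 'run', 'sky']
Common terms: ['run']
Overlap count = 1

1


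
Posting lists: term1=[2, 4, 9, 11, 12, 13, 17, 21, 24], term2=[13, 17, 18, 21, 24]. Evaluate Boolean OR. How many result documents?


Boolean OR: find union of posting lists
term1 docs: [2, 4, 9, 11, 12, 13, 17, 21, 24]
term2 docs: [13, 17, 18, 21, 24]
Union: [2, 4, 9, 11, 12, 13, 17, 18, 21, 24]
|union| = 10

10


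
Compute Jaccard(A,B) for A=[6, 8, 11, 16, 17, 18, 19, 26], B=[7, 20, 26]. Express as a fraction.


A intersect B = [26]
|A intersect B| = 1
A union B = [6, 7, 8, 11, 16, 17, 18, 19, 20, 26]
|A union B| = 10
Jaccard = 1/10 = 1/10

1/10


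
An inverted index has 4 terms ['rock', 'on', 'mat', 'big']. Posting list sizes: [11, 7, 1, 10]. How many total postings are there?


Summing posting list sizes:
'rock': 11 postings
'on': 7 postings
'mat': 1 postings
'big': 10 postings
Total = 11 + 7 + 1 + 10 = 29

29


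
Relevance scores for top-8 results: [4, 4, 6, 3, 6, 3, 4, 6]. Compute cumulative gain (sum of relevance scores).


Cumulative Gain = sum of relevance scores
Position 1: rel=4, running sum=4
Position 2: rel=4, running sum=8
Position 3: rel=6, running sum=14
Position 4: rel=3, running sum=17
Position 5: rel=6, running sum=23
Position 6: rel=3, running sum=26
Position 7: rel=4, running sum=30
Position 8: rel=6, running sum=36
CG = 36

36


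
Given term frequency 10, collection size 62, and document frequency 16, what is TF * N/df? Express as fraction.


TF * (N/df)
= 10 * (62/16)
= 10 * 31/8
= 155/4

155/4


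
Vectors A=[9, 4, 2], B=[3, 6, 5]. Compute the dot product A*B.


Dot product = sum of element-wise products
A[0]*B[0] = 9*3 = 27
A[1]*B[1] = 4*6 = 24
A[2]*B[2] = 2*5 = 10
Sum = 27 + 24 + 10 = 61

61


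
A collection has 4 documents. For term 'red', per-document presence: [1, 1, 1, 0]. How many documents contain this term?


Checking each document for 'red':
Doc 1: present
Doc 2: present
Doc 3: present
Doc 4: absent
df = sum of presences = 1 + 1 + 1 + 0 = 3

3


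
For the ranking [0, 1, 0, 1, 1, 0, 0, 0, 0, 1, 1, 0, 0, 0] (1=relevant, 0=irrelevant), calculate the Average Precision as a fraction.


Computing P@k for each relevant position:
Position 1: not relevant
Position 2: relevant, P@2 = 1/2 = 1/2
Position 3: not relevant
Position 4: relevant, P@4 = 2/4 = 1/2
Position 5: relevant, P@5 = 3/5 = 3/5
Position 6: not relevant
Position 7: not relevant
Position 8: not relevant
Position 9: not relevant
Position 10: relevant, P@10 = 4/10 = 2/5
Position 11: relevant, P@11 = 5/11 = 5/11
Position 12: not relevant
Position 13: not relevant
Position 14: not relevant
Sum of P@k = 1/2 + 1/2 + 3/5 + 2/5 + 5/11 = 27/11
AP = 27/11 / 5 = 27/55

27/55


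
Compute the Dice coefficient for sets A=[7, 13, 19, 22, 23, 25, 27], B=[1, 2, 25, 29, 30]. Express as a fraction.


A intersect B = [25]
|A intersect B| = 1
|A| = 7, |B| = 5
Dice = 2*1 / (7+5)
= 2 / 12 = 1/6

1/6


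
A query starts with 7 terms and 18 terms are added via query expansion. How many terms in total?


Original terms: 7
Expansion terms: 18
Total = 7 + 18 = 25

25


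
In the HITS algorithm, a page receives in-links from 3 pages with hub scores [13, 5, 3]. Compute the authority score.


Authority = sum of hub scores of in-linkers
In-link 1: hub score = 13
In-link 2: hub score = 5
In-link 3: hub score = 3
Authority = 13 + 5 + 3 = 21

21


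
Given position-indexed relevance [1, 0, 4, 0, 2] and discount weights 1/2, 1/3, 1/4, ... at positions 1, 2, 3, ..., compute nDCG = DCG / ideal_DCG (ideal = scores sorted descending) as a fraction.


Position discount weights w_i = 1/(i+1) for i=1..5:
Weights = [1/2, 1/3, 1/4, 1/5, 1/6]
Actual relevance: [1, 0, 4, 0, 2]
DCG = 1/2 + 0/3 + 4/4 + 0/5 + 2/6 = 11/6
Ideal relevance (sorted desc): [4, 2, 1, 0, 0]
Ideal DCG = 4/2 + 2/3 + 1/4 + 0/5 + 0/6 = 35/12
nDCG = DCG / ideal_DCG = 11/6 / 35/12 = 22/35

22/35


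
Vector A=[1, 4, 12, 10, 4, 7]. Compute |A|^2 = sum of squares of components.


|A|^2 = sum of squared components
A[0]^2 = 1^2 = 1
A[1]^2 = 4^2 = 16
A[2]^2 = 12^2 = 144
A[3]^2 = 10^2 = 100
A[4]^2 = 4^2 = 16
A[5]^2 = 7^2 = 49
Sum = 1 + 16 + 144 + 100 + 16 + 49 = 326

326


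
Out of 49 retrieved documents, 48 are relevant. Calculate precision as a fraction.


Precision = relevant_retrieved / total_retrieved
= 48 / 49
= 48 / (48 + 1)
= 48/49

48/49


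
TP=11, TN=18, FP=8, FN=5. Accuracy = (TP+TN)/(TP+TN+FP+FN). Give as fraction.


Accuracy = (TP + TN) / (TP + TN + FP + FN)
TP + TN = 11 + 18 = 29
Total = 11 + 18 + 8 + 5 = 42
Accuracy = 29 / 42 = 29/42

29/42


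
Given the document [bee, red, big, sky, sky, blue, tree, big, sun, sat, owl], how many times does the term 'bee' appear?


Document has 11 words
Scanning for 'bee':
Found at positions: [0]
Count = 1

1


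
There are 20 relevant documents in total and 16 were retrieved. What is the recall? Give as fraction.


Recall = retrieved_relevant / total_relevant
= 16 / 20
= 16 / (16 + 4)
= 4/5

4/5


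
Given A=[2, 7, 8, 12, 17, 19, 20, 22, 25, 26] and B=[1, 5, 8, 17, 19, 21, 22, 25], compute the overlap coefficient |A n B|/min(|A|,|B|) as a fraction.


A intersect B = [8, 17, 19, 22, 25]
|A intersect B| = 5
min(|A|, |B|) = min(10, 8) = 8
Overlap = 5 / 8 = 5/8

5/8


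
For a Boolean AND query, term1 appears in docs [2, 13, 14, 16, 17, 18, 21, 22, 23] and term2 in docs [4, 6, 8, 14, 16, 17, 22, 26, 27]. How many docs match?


Boolean AND: find intersection of posting lists
term1 docs: [2, 13, 14, 16, 17, 18, 21, 22, 23]
term2 docs: [4, 6, 8, 14, 16, 17, 22, 26, 27]
Intersection: [14, 16, 17, 22]
|intersection| = 4

4


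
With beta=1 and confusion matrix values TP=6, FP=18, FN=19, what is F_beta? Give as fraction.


P = TP/(TP+FP) = 6/24 = 1/4
R = TP/(TP+FN) = 6/25 = 6/25
beta^2 = 1^2 = 1
(1 + beta^2) = 2
Numerator = (1+beta^2)*P*R = 3/25
Denominator = beta^2*P + R = 1/4 + 6/25 = 49/100
F_beta = 12/49

12/49


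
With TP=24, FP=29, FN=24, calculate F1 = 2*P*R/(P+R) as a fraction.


F1 = 2 * P * R / (P + R)
P = TP/(TP+FP) = 24/53 = 24/53
R = TP/(TP+FN) = 24/48 = 1/2
2 * P * R = 2 * 24/53 * 1/2 = 24/53
P + R = 24/53 + 1/2 = 101/106
F1 = 24/53 / 101/106 = 48/101

48/101


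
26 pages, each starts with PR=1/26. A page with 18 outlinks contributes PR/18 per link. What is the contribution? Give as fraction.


Initial PR = 1/26 = 1/26
Outlinks = 18
Contribution per link = PR / outlinks
= 1/26 / 18
= 1/468

1/468


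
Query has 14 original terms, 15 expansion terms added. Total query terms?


Original terms: 14
Expansion terms: 15
Total = 14 + 15 = 29

29


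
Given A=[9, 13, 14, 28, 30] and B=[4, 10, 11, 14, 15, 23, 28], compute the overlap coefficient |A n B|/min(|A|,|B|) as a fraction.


A intersect B = [14, 28]
|A intersect B| = 2
min(|A|, |B|) = min(5, 7) = 5
Overlap = 2 / 5 = 2/5

2/5


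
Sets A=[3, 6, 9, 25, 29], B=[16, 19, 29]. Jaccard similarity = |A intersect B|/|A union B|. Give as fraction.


A intersect B = [29]
|A intersect B| = 1
A union B = [3, 6, 9, 16, 19, 25, 29]
|A union B| = 7
Jaccard = 1/7 = 1/7

1/7


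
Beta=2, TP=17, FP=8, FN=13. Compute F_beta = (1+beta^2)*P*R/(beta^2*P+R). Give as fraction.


P = TP/(TP+FP) = 17/25 = 17/25
R = TP/(TP+FN) = 17/30 = 17/30
beta^2 = 2^2 = 4
(1 + beta^2) = 5
Numerator = (1+beta^2)*P*R = 289/150
Denominator = beta^2*P + R = 68/25 + 17/30 = 493/150
F_beta = 17/29

17/29


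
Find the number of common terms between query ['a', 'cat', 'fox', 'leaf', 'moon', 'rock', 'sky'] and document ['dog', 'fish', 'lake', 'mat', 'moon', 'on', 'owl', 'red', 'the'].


Query terms: ['a', 'cat', 'fox', 'leaf', 'moon', 'rock', 'sky']
Document terms: ['dog', 'fish', 'lake', 'mat', 'moon', 'on', 'owl', 'red', 'the']
Common terms: ['moon']
Overlap count = 1

1


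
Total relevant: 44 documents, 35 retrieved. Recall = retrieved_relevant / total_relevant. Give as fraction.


Recall = retrieved_relevant / total_relevant
= 35 / 44
= 35 / (35 + 9)
= 35/44

35/44


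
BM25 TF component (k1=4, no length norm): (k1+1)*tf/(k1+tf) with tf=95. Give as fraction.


BM25 TF component = (k1+1)*tf / (k1+tf)
k1 = 4, tf = 95
Numerator = (4+1)*95 = 475
Denominator = 4 + 95 = 99
= 475/99 = 475/99

475/99


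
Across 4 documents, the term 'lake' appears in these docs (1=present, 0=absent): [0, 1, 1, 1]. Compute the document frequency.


Checking each document for 'lake':
Doc 1: absent
Doc 2: present
Doc 3: present
Doc 4: present
df = sum of presences = 0 + 1 + 1 + 1 = 3

3


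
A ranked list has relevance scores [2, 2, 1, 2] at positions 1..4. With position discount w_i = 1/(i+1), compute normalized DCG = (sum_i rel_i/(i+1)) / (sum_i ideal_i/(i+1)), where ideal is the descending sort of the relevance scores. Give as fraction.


Position discount weights w_i = 1/(i+1) for i=1..4:
Weights = [1/2, 1/3, 1/4, 1/5]
Actual relevance: [2, 2, 1, 2]
DCG = 2/2 + 2/3 + 1/4 + 2/5 = 139/60
Ideal relevance (sorted desc): [2, 2, 2, 1]
Ideal DCG = 2/2 + 2/3 + 2/4 + 1/5 = 71/30
nDCG = DCG / ideal_DCG = 139/60 / 71/30 = 139/142

139/142


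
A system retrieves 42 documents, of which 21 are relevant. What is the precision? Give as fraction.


Precision = relevant_retrieved / total_retrieved
= 21 / 42
= 21 / (21 + 21)
= 1/2

1/2


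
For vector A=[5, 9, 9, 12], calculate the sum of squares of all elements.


|A|^2 = sum of squared components
A[0]^2 = 5^2 = 25
A[1]^2 = 9^2 = 81
A[2]^2 = 9^2 = 81
A[3]^2 = 12^2 = 144
Sum = 25 + 81 + 81 + 144 = 331

331


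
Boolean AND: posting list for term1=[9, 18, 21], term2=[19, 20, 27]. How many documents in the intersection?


Boolean AND: find intersection of posting lists
term1 docs: [9, 18, 21]
term2 docs: [19, 20, 27]
Intersection: []
|intersection| = 0

0


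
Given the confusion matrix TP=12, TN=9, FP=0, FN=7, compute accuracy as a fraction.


Accuracy = (TP + TN) / (TP + TN + FP + FN)
TP + TN = 12 + 9 = 21
Total = 12 + 9 + 0 + 7 = 28
Accuracy = 21 / 28 = 3/4

3/4


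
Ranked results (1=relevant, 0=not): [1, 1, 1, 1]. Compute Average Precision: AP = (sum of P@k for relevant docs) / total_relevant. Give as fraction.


Computing P@k for each relevant position:
Position 1: relevant, P@1 = 1/1 = 1
Position 2: relevant, P@2 = 2/2 = 1
Position 3: relevant, P@3 = 3/3 = 1
Position 4: relevant, P@4 = 4/4 = 1
Sum of P@k = 1 + 1 + 1 + 1 = 4
AP = 4 / 4 = 1

1


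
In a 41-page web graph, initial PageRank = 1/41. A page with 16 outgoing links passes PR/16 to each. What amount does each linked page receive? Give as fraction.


Initial PR = 1/41 = 1/41
Outlinks = 16
Contribution per link = PR / outlinks
= 1/41 / 16
= 1/656

1/656


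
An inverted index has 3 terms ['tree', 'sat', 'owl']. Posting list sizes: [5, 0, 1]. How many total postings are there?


Summing posting list sizes:
'tree': 5 postings
'sat': 0 postings
'owl': 1 postings
Total = 5 + 0 + 1 = 6

6


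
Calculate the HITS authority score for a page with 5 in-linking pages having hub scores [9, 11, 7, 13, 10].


Authority = sum of hub scores of in-linkers
In-link 1: hub score = 9
In-link 2: hub score = 11
In-link 3: hub score = 7
In-link 4: hub score = 13
In-link 5: hub score = 10
Authority = 9 + 11 + 7 + 13 + 10 = 50

50


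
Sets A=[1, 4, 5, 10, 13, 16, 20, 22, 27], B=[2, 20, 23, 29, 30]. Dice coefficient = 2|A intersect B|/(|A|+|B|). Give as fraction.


A intersect B = [20]
|A intersect B| = 1
|A| = 9, |B| = 5
Dice = 2*1 / (9+5)
= 2 / 14 = 1/7

1/7


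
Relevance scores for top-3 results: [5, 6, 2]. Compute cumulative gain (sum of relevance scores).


Cumulative Gain = sum of relevance scores
Position 1: rel=5, running sum=5
Position 2: rel=6, running sum=11
Position 3: rel=2, running sum=13
CG = 13

13


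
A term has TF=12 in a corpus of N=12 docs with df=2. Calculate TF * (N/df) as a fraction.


TF * (N/df)
= 12 * (12/2)
= 12 * 6
= 72

72


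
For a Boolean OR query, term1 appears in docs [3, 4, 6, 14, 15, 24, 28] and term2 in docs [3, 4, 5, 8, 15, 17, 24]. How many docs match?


Boolean OR: find union of posting lists
term1 docs: [3, 4, 6, 14, 15, 24, 28]
term2 docs: [3, 4, 5, 8, 15, 17, 24]
Union: [3, 4, 5, 6, 8, 14, 15, 17, 24, 28]
|union| = 10

10


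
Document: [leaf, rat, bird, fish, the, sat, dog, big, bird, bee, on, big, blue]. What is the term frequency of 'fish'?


Document has 13 words
Scanning for 'fish':
Found at positions: [3]
Count = 1

1


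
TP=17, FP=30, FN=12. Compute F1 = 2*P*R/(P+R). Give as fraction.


F1 = 2 * P * R / (P + R)
P = TP/(TP+FP) = 17/47 = 17/47
R = TP/(TP+FN) = 17/29 = 17/29
2 * P * R = 2 * 17/47 * 17/29 = 578/1363
P + R = 17/47 + 17/29 = 1292/1363
F1 = 578/1363 / 1292/1363 = 17/38

17/38


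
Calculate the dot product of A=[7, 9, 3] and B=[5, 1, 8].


Dot product = sum of element-wise products
A[0]*B[0] = 7*5 = 35
A[1]*B[1] = 9*1 = 9
A[2]*B[2] = 3*8 = 24
Sum = 35 + 9 + 24 = 68

68


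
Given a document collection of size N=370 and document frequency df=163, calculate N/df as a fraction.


IDF ratio = N / df
= 370 / 163
= 370/163

370/163


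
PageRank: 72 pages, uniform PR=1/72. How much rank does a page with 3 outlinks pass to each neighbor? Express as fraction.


Initial PR = 1/72 = 1/72
Outlinks = 3
Contribution per link = PR / outlinks
= 1/72 / 3
= 1/216

1/216


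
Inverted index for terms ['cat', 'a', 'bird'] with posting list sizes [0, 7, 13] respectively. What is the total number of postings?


Summing posting list sizes:
'cat': 0 postings
'a': 7 postings
'bird': 13 postings
Total = 0 + 7 + 13 = 20

20


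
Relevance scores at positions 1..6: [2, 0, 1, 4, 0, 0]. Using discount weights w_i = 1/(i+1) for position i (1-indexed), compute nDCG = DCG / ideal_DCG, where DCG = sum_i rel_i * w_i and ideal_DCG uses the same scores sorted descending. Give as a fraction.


Position discount weights w_i = 1/(i+1) for i=1..6:
Weights = [1/2, 1/3, 1/4, 1/5, 1/6, 1/7]
Actual relevance: [2, 0, 1, 4, 0, 0]
DCG = 2/2 + 0/3 + 1/4 + 4/5 + 0/6 + 0/7 = 41/20
Ideal relevance (sorted desc): [4, 2, 1, 0, 0, 0]
Ideal DCG = 4/2 + 2/3 + 1/4 + 0/5 + 0/6 + 0/7 = 35/12
nDCG = DCG / ideal_DCG = 41/20 / 35/12 = 123/175

123/175


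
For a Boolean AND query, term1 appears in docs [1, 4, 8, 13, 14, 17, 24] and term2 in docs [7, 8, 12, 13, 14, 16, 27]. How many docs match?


Boolean AND: find intersection of posting lists
term1 docs: [1, 4, 8, 13, 14, 17, 24]
term2 docs: [7, 8, 12, 13, 14, 16, 27]
Intersection: [8, 13, 14]
|intersection| = 3

3


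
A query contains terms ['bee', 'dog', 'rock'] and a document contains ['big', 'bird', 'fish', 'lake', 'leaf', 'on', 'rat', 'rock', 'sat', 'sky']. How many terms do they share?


Query terms: ['bee', 'dog', 'rock']
Document terms: ['big', 'bird', 'fish', 'lake', 'leaf', 'on', 'rat', 'rock', 'sat', 'sky']
Common terms: ['rock']
Overlap count = 1

1


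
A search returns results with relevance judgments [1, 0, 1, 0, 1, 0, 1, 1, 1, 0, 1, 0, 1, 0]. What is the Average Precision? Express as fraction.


Computing P@k for each relevant position:
Position 1: relevant, P@1 = 1/1 = 1
Position 2: not relevant
Position 3: relevant, P@3 = 2/3 = 2/3
Position 4: not relevant
Position 5: relevant, P@5 = 3/5 = 3/5
Position 6: not relevant
Position 7: relevant, P@7 = 4/7 = 4/7
Position 8: relevant, P@8 = 5/8 = 5/8
Position 9: relevant, P@9 = 6/9 = 2/3
Position 10: not relevant
Position 11: relevant, P@11 = 7/11 = 7/11
Position 12: not relevant
Position 13: relevant, P@13 = 8/13 = 8/13
Position 14: not relevant
Sum of P@k = 1 + 2/3 + 3/5 + 4/7 + 5/8 + 2/3 + 7/11 + 8/13 = 646427/120120
AP = 646427/120120 / 8 = 646427/960960

646427/960960


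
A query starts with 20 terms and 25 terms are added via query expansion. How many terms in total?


Original terms: 20
Expansion terms: 25
Total = 20 + 25 = 45

45


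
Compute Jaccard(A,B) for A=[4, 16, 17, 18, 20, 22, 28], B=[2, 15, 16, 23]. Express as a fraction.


A intersect B = [16]
|A intersect B| = 1
A union B = [2, 4, 15, 16, 17, 18, 20, 22, 23, 28]
|A union B| = 10
Jaccard = 1/10 = 1/10

1/10


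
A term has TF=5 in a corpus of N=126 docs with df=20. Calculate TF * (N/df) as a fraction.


TF * (N/df)
= 5 * (126/20)
= 5 * 63/10
= 63/2

63/2


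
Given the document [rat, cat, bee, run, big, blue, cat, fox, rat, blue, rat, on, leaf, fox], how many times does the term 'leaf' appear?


Document has 14 words
Scanning for 'leaf':
Found at positions: [12]
Count = 1

1


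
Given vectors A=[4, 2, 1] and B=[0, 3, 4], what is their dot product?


Dot product = sum of element-wise products
A[0]*B[0] = 4*0 = 0
A[1]*B[1] = 2*3 = 6
A[2]*B[2] = 1*4 = 4
Sum = 0 + 6 + 4 = 10

10


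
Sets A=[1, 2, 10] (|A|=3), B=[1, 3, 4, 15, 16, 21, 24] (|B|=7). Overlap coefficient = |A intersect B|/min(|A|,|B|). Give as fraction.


A intersect B = [1]
|A intersect B| = 1
min(|A|, |B|) = min(3, 7) = 3
Overlap = 1 / 3 = 1/3

1/3


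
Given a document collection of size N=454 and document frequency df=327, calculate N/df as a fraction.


IDF ratio = N / df
= 454 / 327
= 454/327

454/327


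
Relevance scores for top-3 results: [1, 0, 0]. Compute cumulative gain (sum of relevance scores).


Cumulative Gain = sum of relevance scores
Position 1: rel=1, running sum=1
Position 2: rel=0, running sum=1
Position 3: rel=0, running sum=1
CG = 1

1


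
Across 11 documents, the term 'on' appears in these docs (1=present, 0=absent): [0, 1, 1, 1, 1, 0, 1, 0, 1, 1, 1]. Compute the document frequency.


Checking each document for 'on':
Doc 1: absent
Doc 2: present
Doc 3: present
Doc 4: present
Doc 5: present
Doc 6: absent
Doc 7: present
Doc 8: absent
Doc 9: present
Doc 10: present
Doc 11: present
df = sum of presences = 0 + 1 + 1 + 1 + 1 + 0 + 1 + 0 + 1 + 1 + 1 = 8

8


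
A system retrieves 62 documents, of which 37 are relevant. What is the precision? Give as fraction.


Precision = relevant_retrieved / total_retrieved
= 37 / 62
= 37 / (37 + 25)
= 37/62

37/62


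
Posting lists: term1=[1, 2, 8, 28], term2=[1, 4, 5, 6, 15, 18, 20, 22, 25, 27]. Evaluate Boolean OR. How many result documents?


Boolean OR: find union of posting lists
term1 docs: [1, 2, 8, 28]
term2 docs: [1, 4, 5, 6, 15, 18, 20, 22, 25, 27]
Union: [1, 2, 4, 5, 6, 8, 15, 18, 20, 22, 25, 27, 28]
|union| = 13

13


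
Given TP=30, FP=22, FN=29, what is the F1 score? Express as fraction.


F1 = 2 * P * R / (P + R)
P = TP/(TP+FP) = 30/52 = 15/26
R = TP/(TP+FN) = 30/59 = 30/59
2 * P * R = 2 * 15/26 * 30/59 = 450/767
P + R = 15/26 + 30/59 = 1665/1534
F1 = 450/767 / 1665/1534 = 20/37

20/37


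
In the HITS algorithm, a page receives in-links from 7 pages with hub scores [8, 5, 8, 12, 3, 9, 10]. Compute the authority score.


Authority = sum of hub scores of in-linkers
In-link 1: hub score = 8
In-link 2: hub score = 5
In-link 3: hub score = 8
In-link 4: hub score = 12
In-link 5: hub score = 3
In-link 6: hub score = 9
In-link 7: hub score = 10
Authority = 8 + 5 + 8 + 12 + 3 + 9 + 10 = 55

55


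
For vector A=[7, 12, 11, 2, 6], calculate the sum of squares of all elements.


|A|^2 = sum of squared components
A[0]^2 = 7^2 = 49
A[1]^2 = 12^2 = 144
A[2]^2 = 11^2 = 121
A[3]^2 = 2^2 = 4
A[4]^2 = 6^2 = 36
Sum = 49 + 144 + 121 + 4 + 36 = 354

354


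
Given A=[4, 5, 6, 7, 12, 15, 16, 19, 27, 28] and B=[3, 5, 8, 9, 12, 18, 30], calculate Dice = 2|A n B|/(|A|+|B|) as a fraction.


A intersect B = [5, 12]
|A intersect B| = 2
|A| = 10, |B| = 7
Dice = 2*2 / (10+7)
= 4 / 17 = 4/17

4/17


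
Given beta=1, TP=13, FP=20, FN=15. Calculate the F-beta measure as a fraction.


P = TP/(TP+FP) = 13/33 = 13/33
R = TP/(TP+FN) = 13/28 = 13/28
beta^2 = 1^2 = 1
(1 + beta^2) = 2
Numerator = (1+beta^2)*P*R = 169/462
Denominator = beta^2*P + R = 13/33 + 13/28 = 793/924
F_beta = 26/61

26/61


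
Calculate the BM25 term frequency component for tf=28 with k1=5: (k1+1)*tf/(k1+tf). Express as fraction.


BM25 TF component = (k1+1)*tf / (k1+tf)
k1 = 5, tf = 28
Numerator = (5+1)*28 = 168
Denominator = 5 + 28 = 33
= 168/33 = 56/11

56/11


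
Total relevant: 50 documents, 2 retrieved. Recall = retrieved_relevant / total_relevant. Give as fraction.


Recall = retrieved_relevant / total_relevant
= 2 / 50
= 2 / (2 + 48)
= 1/25

1/25


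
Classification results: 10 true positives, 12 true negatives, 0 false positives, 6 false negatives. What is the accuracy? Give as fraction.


Accuracy = (TP + TN) / (TP + TN + FP + FN)
TP + TN = 10 + 12 = 22
Total = 10 + 12 + 0 + 6 = 28
Accuracy = 22 / 28 = 11/14

11/14


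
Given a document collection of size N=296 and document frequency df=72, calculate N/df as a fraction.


IDF ratio = N / df
= 296 / 72
= 37/9

37/9


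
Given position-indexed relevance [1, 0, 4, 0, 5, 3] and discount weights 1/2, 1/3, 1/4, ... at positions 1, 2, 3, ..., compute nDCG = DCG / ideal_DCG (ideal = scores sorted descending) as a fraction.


Position discount weights w_i = 1/(i+1) for i=1..6:
Weights = [1/2, 1/3, 1/4, 1/5, 1/6, 1/7]
Actual relevance: [1, 0, 4, 0, 5, 3]
DCG = 1/2 + 0/3 + 4/4 + 0/5 + 5/6 + 3/7 = 58/21
Ideal relevance (sorted desc): [5, 4, 3, 1, 0, 0]
Ideal DCG = 5/2 + 4/3 + 3/4 + 1/5 + 0/6 + 0/7 = 287/60
nDCG = DCG / ideal_DCG = 58/21 / 287/60 = 1160/2009

1160/2009


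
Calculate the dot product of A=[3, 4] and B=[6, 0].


Dot product = sum of element-wise products
A[0]*B[0] = 3*6 = 18
A[1]*B[1] = 4*0 = 0
Sum = 18 + 0 = 18

18


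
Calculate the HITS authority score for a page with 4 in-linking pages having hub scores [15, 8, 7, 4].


Authority = sum of hub scores of in-linkers
In-link 1: hub score = 15
In-link 2: hub score = 8
In-link 3: hub score = 7
In-link 4: hub score = 4
Authority = 15 + 8 + 7 + 4 = 34

34


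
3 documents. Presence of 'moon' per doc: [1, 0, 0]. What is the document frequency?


Checking each document for 'moon':
Doc 1: present
Doc 2: absent
Doc 3: absent
df = sum of presences = 1 + 0 + 0 = 1

1


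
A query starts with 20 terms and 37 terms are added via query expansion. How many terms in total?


Original terms: 20
Expansion terms: 37
Total = 20 + 37 = 57

57


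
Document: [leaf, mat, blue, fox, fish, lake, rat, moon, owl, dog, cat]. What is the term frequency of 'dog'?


Document has 11 words
Scanning for 'dog':
Found at positions: [9]
Count = 1

1


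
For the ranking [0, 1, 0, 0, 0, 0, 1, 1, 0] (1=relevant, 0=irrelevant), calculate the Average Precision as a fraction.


Computing P@k for each relevant position:
Position 1: not relevant
Position 2: relevant, P@2 = 1/2 = 1/2
Position 3: not relevant
Position 4: not relevant
Position 5: not relevant
Position 6: not relevant
Position 7: relevant, P@7 = 2/7 = 2/7
Position 8: relevant, P@8 = 3/8 = 3/8
Position 9: not relevant
Sum of P@k = 1/2 + 2/7 + 3/8 = 65/56
AP = 65/56 / 3 = 65/168

65/168


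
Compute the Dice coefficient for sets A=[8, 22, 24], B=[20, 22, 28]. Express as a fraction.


A intersect B = [22]
|A intersect B| = 1
|A| = 3, |B| = 3
Dice = 2*1 / (3+3)
= 2 / 6 = 1/3

1/3


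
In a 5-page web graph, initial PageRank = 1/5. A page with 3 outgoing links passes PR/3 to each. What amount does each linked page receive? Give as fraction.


Initial PR = 1/5 = 1/5
Outlinks = 3
Contribution per link = PR / outlinks
= 1/5 / 3
= 1/15

1/15


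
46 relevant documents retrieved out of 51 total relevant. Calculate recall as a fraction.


Recall = retrieved_relevant / total_relevant
= 46 / 51
= 46 / (46 + 5)
= 46/51

46/51


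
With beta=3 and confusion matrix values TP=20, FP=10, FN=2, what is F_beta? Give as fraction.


P = TP/(TP+FP) = 20/30 = 2/3
R = TP/(TP+FN) = 20/22 = 10/11
beta^2 = 3^2 = 9
(1 + beta^2) = 10
Numerator = (1+beta^2)*P*R = 200/33
Denominator = beta^2*P + R = 6 + 10/11 = 76/11
F_beta = 50/57

50/57


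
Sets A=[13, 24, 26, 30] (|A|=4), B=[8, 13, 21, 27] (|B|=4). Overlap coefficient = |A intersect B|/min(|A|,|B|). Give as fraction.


A intersect B = [13]
|A intersect B| = 1
min(|A|, |B|) = min(4, 4) = 4
Overlap = 1 / 4 = 1/4

1/4


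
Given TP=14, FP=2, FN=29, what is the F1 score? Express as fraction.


F1 = 2 * P * R / (P + R)
P = TP/(TP+FP) = 14/16 = 7/8
R = TP/(TP+FN) = 14/43 = 14/43
2 * P * R = 2 * 7/8 * 14/43 = 49/86
P + R = 7/8 + 14/43 = 413/344
F1 = 49/86 / 413/344 = 28/59

28/59


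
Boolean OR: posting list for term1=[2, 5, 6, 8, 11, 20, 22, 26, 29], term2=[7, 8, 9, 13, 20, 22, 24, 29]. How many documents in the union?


Boolean OR: find union of posting lists
term1 docs: [2, 5, 6, 8, 11, 20, 22, 26, 29]
term2 docs: [7, 8, 9, 13, 20, 22, 24, 29]
Union: [2, 5, 6, 7, 8, 9, 11, 13, 20, 22, 24, 26, 29]
|union| = 13

13


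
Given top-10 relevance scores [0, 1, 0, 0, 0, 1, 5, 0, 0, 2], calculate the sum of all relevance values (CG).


Cumulative Gain = sum of relevance scores
Position 1: rel=0, running sum=0
Position 2: rel=1, running sum=1
Position 3: rel=0, running sum=1
Position 4: rel=0, running sum=1
Position 5: rel=0, running sum=1
Position 6: rel=1, running sum=2
Position 7: rel=5, running sum=7
Position 8: rel=0, running sum=7
Position 9: rel=0, running sum=7
Position 10: rel=2, running sum=9
CG = 9

9


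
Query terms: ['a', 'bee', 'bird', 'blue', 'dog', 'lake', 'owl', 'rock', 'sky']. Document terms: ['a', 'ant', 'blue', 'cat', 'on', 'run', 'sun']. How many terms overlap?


Query terms: ['a', 'bee', 'bird', 'blue', 'dog', 'lake', 'owl', 'rock', 'sky']
Document terms: ['a', 'ant', 'blue', 'cat', 'on', 'run', 'sun']
Common terms: ['a', 'blue']
Overlap count = 2

2
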